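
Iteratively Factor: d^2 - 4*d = (d)*(d - 4)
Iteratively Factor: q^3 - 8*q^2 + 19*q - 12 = (q - 1)*(q^2 - 7*q + 12) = (q - 3)*(q - 1)*(q - 4)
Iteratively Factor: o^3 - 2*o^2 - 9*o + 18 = (o - 3)*(o^2 + o - 6) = (o - 3)*(o - 2)*(o + 3)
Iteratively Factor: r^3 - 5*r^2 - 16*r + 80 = (r - 5)*(r^2 - 16) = (r - 5)*(r - 4)*(r + 4)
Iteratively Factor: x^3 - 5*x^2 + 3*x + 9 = (x - 3)*(x^2 - 2*x - 3) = (x - 3)^2*(x + 1)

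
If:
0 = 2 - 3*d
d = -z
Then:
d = 2/3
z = -2/3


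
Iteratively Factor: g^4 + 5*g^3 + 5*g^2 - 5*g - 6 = (g + 1)*(g^3 + 4*g^2 + g - 6) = (g + 1)*(g + 3)*(g^2 + g - 2) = (g + 1)*(g + 2)*(g + 3)*(g - 1)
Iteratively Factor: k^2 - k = (k)*(k - 1)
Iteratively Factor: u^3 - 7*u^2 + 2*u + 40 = (u - 4)*(u^2 - 3*u - 10) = (u - 4)*(u + 2)*(u - 5)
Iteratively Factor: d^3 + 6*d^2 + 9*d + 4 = (d + 1)*(d^2 + 5*d + 4) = (d + 1)*(d + 4)*(d + 1)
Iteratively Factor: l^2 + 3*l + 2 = (l + 1)*(l + 2)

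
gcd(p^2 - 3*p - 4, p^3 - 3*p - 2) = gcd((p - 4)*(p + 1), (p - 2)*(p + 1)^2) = p + 1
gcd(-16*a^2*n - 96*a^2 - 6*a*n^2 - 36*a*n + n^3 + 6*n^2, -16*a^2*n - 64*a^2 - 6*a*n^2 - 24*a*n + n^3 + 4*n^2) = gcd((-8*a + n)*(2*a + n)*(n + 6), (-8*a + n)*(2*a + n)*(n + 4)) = 16*a^2 + 6*a*n - n^2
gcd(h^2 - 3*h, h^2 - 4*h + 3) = h - 3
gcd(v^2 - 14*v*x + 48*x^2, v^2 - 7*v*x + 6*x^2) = -v + 6*x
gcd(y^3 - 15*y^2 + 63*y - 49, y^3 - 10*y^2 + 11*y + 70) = y - 7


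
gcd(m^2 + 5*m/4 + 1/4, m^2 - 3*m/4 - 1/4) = m + 1/4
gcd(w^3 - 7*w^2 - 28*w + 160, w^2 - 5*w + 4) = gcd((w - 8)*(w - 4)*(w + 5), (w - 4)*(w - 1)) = w - 4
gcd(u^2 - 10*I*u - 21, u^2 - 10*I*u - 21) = u^2 - 10*I*u - 21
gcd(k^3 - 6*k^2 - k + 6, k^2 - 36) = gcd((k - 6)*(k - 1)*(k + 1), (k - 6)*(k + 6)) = k - 6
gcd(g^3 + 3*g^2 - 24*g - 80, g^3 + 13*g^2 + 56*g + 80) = g^2 + 8*g + 16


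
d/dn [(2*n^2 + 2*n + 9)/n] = 2 - 9/n^2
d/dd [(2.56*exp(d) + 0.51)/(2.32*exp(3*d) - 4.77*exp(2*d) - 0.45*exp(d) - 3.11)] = (-11.8784*exp(3*d) + 8.6616*exp(2*d) + 4.8654*exp(d) - 7.7321)*exp(d)/(5.3824*exp(6*d) - 22.1328*exp(5*d) + 20.6649*exp(4*d) - 10.1374*exp(3*d) + 29.8719*exp(2*d) + 2.799*exp(d) + 9.6721)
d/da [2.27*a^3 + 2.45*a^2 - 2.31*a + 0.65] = 6.81*a^2 + 4.9*a - 2.31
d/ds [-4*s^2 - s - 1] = -8*s - 1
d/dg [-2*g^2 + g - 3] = 1 - 4*g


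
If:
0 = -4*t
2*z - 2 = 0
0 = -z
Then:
No Solution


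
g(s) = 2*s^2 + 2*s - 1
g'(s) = 4*s + 2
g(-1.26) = -0.34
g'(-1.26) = -3.04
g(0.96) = 2.76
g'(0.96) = 5.84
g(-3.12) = 12.23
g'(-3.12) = -10.48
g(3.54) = 31.14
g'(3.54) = 16.16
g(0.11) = -0.76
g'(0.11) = 2.44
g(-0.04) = -1.08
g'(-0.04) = 1.84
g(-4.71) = 33.95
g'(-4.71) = -16.84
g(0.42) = 0.19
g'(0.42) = 3.68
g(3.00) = 23.00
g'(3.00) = 14.00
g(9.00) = 179.00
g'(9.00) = 38.00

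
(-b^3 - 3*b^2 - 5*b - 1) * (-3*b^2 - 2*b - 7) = 3*b^5 + 11*b^4 + 28*b^3 + 34*b^2 + 37*b + 7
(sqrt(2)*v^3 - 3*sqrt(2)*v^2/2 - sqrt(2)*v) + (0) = sqrt(2)*v^3 - 3*sqrt(2)*v^2/2 - sqrt(2)*v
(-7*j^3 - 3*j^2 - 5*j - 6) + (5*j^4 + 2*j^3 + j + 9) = 5*j^4 - 5*j^3 - 3*j^2 - 4*j + 3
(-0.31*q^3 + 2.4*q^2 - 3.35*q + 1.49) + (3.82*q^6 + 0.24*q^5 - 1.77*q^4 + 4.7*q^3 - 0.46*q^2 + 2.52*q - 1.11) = 3.82*q^6 + 0.24*q^5 - 1.77*q^4 + 4.39*q^3 + 1.94*q^2 - 0.83*q + 0.38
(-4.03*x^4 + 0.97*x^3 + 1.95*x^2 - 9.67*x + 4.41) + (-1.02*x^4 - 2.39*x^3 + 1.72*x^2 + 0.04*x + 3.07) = -5.05*x^4 - 1.42*x^3 + 3.67*x^2 - 9.63*x + 7.48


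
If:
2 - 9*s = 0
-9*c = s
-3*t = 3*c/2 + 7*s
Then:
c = -2/81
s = 2/9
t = -41/81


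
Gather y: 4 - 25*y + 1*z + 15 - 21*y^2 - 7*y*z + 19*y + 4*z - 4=-21*y^2 + y*(-7*z - 6) + 5*z + 15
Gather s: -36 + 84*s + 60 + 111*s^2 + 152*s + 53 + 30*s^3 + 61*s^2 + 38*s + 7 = 30*s^3 + 172*s^2 + 274*s + 84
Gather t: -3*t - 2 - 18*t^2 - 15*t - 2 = -18*t^2 - 18*t - 4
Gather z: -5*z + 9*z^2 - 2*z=9*z^2 - 7*z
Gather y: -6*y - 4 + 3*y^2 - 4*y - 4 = 3*y^2 - 10*y - 8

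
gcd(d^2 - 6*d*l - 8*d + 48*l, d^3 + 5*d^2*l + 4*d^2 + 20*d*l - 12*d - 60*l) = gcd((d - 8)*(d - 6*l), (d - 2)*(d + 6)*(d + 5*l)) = 1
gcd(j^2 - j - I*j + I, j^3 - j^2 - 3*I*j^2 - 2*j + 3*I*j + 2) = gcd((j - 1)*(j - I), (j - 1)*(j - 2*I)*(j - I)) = j^2 + j*(-1 - I) + I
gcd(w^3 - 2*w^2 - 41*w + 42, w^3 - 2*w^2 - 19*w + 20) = w - 1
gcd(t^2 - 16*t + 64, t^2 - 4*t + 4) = 1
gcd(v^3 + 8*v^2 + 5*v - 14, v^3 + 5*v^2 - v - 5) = v - 1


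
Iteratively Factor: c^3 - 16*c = (c)*(c^2 - 16) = c*(c - 4)*(c + 4)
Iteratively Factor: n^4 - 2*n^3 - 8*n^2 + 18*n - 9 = (n - 1)*(n^3 - n^2 - 9*n + 9) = (n - 1)^2*(n^2 - 9) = (n - 3)*(n - 1)^2*(n + 3)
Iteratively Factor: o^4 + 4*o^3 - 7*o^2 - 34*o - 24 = (o + 4)*(o^3 - 7*o - 6) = (o - 3)*(o + 4)*(o^2 + 3*o + 2) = (o - 3)*(o + 2)*(o + 4)*(o + 1)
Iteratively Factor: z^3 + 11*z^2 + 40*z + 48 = (z + 4)*(z^2 + 7*z + 12) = (z + 3)*(z + 4)*(z + 4)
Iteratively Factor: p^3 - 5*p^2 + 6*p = (p - 3)*(p^2 - 2*p) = (p - 3)*(p - 2)*(p)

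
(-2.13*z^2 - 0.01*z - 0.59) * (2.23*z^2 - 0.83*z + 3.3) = -4.7499*z^4 + 1.7456*z^3 - 8.3364*z^2 + 0.4567*z - 1.947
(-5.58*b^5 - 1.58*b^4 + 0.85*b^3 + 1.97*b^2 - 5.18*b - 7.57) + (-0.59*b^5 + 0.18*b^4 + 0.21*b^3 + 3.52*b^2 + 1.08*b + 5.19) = -6.17*b^5 - 1.4*b^4 + 1.06*b^3 + 5.49*b^2 - 4.1*b - 2.38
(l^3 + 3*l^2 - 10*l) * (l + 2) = l^4 + 5*l^3 - 4*l^2 - 20*l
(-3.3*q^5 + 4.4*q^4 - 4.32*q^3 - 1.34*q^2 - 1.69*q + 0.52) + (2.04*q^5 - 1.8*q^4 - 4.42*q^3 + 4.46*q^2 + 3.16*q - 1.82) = -1.26*q^5 + 2.6*q^4 - 8.74*q^3 + 3.12*q^2 + 1.47*q - 1.3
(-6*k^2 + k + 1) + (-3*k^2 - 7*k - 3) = -9*k^2 - 6*k - 2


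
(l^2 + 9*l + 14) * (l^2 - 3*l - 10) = l^4 + 6*l^3 - 23*l^2 - 132*l - 140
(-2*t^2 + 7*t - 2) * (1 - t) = 2*t^3 - 9*t^2 + 9*t - 2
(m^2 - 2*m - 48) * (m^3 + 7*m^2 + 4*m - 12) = m^5 + 5*m^4 - 58*m^3 - 356*m^2 - 168*m + 576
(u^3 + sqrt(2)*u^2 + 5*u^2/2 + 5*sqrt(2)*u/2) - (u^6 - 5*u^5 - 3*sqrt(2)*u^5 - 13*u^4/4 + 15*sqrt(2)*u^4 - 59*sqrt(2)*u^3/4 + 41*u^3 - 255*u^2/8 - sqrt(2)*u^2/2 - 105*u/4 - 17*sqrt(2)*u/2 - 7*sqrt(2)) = -u^6 + 3*sqrt(2)*u^5 + 5*u^5 - 15*sqrt(2)*u^4 + 13*u^4/4 - 40*u^3 + 59*sqrt(2)*u^3/4 + 3*sqrt(2)*u^2/2 + 275*u^2/8 + 11*sqrt(2)*u + 105*u/4 + 7*sqrt(2)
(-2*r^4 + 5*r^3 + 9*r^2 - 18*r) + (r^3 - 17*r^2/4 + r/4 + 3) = -2*r^4 + 6*r^3 + 19*r^2/4 - 71*r/4 + 3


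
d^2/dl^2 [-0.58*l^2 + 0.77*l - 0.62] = -1.16000000000000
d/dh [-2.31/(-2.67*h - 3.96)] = -6.1677/(2.67*h + 3.96)^2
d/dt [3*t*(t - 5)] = 6*t - 15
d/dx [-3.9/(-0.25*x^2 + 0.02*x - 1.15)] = (0.078 - 1.95*x)/(0.25*x^2 - 0.02*x + 1.15)^2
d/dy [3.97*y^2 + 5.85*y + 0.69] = 7.94*y + 5.85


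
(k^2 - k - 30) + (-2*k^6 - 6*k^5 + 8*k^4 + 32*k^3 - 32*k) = -2*k^6 - 6*k^5 + 8*k^4 + 32*k^3 + k^2 - 33*k - 30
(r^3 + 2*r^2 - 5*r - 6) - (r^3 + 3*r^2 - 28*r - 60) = -r^2 + 23*r + 54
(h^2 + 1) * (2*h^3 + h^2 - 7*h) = 2*h^5 + h^4 - 5*h^3 + h^2 - 7*h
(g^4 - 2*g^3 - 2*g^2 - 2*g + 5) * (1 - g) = -g^5 + 3*g^4 - 7*g + 5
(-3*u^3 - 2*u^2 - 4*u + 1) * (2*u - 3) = -6*u^4 + 5*u^3 - 2*u^2 + 14*u - 3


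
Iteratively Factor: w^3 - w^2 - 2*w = (w - 2)*(w^2 + w) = w*(w - 2)*(w + 1)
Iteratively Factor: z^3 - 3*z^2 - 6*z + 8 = (z - 4)*(z^2 + z - 2) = (z - 4)*(z - 1)*(z + 2)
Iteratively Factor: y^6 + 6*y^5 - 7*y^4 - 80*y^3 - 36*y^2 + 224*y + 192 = (y + 4)*(y^5 + 2*y^4 - 15*y^3 - 20*y^2 + 44*y + 48) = (y - 2)*(y + 4)*(y^4 + 4*y^3 - 7*y^2 - 34*y - 24) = (y - 2)*(y + 4)^2*(y^3 - 7*y - 6) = (y - 2)*(y + 1)*(y + 4)^2*(y^2 - y - 6) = (y - 3)*(y - 2)*(y + 1)*(y + 4)^2*(y + 2)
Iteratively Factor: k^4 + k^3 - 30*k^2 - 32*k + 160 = (k + 4)*(k^3 - 3*k^2 - 18*k + 40) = (k - 2)*(k + 4)*(k^2 - k - 20) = (k - 5)*(k - 2)*(k + 4)*(k + 4)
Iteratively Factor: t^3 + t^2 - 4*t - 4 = (t + 1)*(t^2 - 4) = (t - 2)*(t + 1)*(t + 2)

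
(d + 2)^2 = d^2 + 4*d + 4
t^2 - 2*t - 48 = (t - 8)*(t + 6)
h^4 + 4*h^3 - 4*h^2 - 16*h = h*(h - 2)*(h + 2)*(h + 4)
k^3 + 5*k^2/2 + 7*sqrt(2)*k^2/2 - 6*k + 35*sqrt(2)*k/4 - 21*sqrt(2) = (k - 3/2)*(k + 4)*(k + 7*sqrt(2)/2)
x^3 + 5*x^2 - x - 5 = (x - 1)*(x + 1)*(x + 5)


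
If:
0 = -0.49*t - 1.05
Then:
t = -2.14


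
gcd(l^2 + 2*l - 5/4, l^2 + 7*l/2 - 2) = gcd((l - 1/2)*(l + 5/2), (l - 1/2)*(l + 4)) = l - 1/2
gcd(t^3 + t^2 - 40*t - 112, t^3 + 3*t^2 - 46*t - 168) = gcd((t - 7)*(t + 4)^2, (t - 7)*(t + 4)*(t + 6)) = t^2 - 3*t - 28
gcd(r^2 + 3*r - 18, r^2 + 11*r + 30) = r + 6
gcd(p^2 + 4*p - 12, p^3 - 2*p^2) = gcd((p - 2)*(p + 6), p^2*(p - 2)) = p - 2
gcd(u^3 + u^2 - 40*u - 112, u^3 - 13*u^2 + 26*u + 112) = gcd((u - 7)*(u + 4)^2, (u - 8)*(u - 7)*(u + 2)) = u - 7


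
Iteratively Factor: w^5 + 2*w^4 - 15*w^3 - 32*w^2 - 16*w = (w - 4)*(w^4 + 6*w^3 + 9*w^2 + 4*w) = w*(w - 4)*(w^3 + 6*w^2 + 9*w + 4) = w*(w - 4)*(w + 4)*(w^2 + 2*w + 1) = w*(w - 4)*(w + 1)*(w + 4)*(w + 1)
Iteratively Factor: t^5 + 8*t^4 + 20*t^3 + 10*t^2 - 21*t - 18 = (t - 1)*(t^4 + 9*t^3 + 29*t^2 + 39*t + 18) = (t - 1)*(t + 2)*(t^3 + 7*t^2 + 15*t + 9) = (t - 1)*(t + 1)*(t + 2)*(t^2 + 6*t + 9) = (t - 1)*(t + 1)*(t + 2)*(t + 3)*(t + 3)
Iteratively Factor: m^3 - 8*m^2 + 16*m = (m)*(m^2 - 8*m + 16) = m*(m - 4)*(m - 4)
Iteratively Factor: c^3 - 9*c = (c)*(c^2 - 9) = c*(c - 3)*(c + 3)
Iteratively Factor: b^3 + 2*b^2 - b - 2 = (b - 1)*(b^2 + 3*b + 2) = (b - 1)*(b + 1)*(b + 2)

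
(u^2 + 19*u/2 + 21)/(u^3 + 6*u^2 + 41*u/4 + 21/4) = 2*(u + 6)/(2*u^2 + 5*u + 3)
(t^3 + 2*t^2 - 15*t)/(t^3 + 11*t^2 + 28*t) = (t^2 + 2*t - 15)/(t^2 + 11*t + 28)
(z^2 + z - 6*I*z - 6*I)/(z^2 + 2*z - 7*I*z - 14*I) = (z^2 + z*(1 - 6*I) - 6*I)/(z^2 + z*(2 - 7*I) - 14*I)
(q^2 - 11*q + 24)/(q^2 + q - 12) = (q - 8)/(q + 4)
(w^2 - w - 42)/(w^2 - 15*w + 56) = (w + 6)/(w - 8)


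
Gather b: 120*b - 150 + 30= 120*b - 120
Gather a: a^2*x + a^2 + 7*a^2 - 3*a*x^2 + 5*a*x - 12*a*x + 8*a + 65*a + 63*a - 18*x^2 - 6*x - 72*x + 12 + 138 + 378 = a^2*(x + 8) + a*(-3*x^2 - 7*x + 136) - 18*x^2 - 78*x + 528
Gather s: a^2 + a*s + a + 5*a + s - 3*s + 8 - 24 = a^2 + 6*a + s*(a - 2) - 16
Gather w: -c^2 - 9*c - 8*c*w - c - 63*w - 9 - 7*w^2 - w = -c^2 - 10*c - 7*w^2 + w*(-8*c - 64) - 9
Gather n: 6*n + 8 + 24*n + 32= 30*n + 40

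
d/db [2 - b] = -1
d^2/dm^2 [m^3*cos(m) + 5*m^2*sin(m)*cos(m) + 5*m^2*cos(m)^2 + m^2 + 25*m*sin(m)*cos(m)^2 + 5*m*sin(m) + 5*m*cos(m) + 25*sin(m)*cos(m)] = -m^3*cos(m) - 6*m^2*sin(m) - 10*sqrt(2)*m^2*sin(2*m + pi/4) - 45*m*sin(m)/4 - 225*m*sin(3*m)/4 + m*cos(m) + 20*sqrt(2)*m*cos(2*m + pi/4) - 10*sin(m) - 45*sin(2*m) + 45*cos(m)/2 + 5*cos(2*m) + 75*cos(3*m)/2 + 7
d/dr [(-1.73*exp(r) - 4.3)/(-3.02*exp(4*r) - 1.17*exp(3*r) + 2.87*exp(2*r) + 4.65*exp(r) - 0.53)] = (-15.6738*exp(4*r) - 55.9922*exp(3*r) - 10.1279*exp(2*r) + 24.682*exp(r) + 20.9119)*exp(r)/(9.1204*exp(8*r) + 7.0668*exp(7*r) - 15.9659*exp(6*r) - 34.8018*exp(5*r) + 0.5571*exp(4*r) + 27.9312*exp(3*r) + 18.5803*exp(2*r) - 4.929*exp(r) + 0.2809)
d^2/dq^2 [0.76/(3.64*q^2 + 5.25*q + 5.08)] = (-20.139392*q^2 - 29.0472*q + 0.76*(7.28*q + 5.25)*(14.56*q + 10.5) - 28.106624)/(3.64*q^2 + 5.25*q + 5.08)^3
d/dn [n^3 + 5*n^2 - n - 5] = 3*n^2 + 10*n - 1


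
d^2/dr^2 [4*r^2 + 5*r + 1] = 8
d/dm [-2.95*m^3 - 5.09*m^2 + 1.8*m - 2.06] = -8.85*m^2 - 10.18*m + 1.8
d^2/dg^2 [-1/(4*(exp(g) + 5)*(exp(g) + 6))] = (-4*exp(3*g) - 33*exp(2*g) - exp(g) + 330)*exp(g)/(4*(exp(6*g) + 33*exp(5*g) + 453*exp(4*g) + 3311*exp(3*g) + 13590*exp(2*g) + 29700*exp(g) + 27000))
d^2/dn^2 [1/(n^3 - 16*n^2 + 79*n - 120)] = 2*((16 - 3*n)*(n^3 - 16*n^2 + 79*n - 120) + (3*n^2 - 32*n + 79)^2)/(n^3 - 16*n^2 + 79*n - 120)^3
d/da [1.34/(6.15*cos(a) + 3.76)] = 8.241*sin(a)/(6.15*cos(a) + 3.76)^2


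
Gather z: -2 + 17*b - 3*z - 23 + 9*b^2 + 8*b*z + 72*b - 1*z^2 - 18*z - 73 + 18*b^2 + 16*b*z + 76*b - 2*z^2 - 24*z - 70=27*b^2 + 165*b - 3*z^2 + z*(24*b - 45) - 168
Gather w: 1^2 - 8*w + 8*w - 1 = 0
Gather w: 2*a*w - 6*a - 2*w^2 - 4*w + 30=-6*a - 2*w^2 + w*(2*a - 4) + 30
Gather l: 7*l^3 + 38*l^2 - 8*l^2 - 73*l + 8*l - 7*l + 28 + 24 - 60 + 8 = 7*l^3 + 30*l^2 - 72*l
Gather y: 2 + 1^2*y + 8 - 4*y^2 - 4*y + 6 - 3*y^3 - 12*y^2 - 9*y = -3*y^3 - 16*y^2 - 12*y + 16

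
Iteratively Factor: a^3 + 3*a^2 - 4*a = (a + 4)*(a^2 - a) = a*(a + 4)*(a - 1)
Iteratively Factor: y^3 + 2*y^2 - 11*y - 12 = (y + 1)*(y^2 + y - 12) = (y + 1)*(y + 4)*(y - 3)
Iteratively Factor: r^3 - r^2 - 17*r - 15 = (r + 1)*(r^2 - 2*r - 15) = (r - 5)*(r + 1)*(r + 3)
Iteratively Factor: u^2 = (u)*(u)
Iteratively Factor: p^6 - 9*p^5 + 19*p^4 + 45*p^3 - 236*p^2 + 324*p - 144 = (p - 2)*(p^5 - 7*p^4 + 5*p^3 + 55*p^2 - 126*p + 72) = (p - 4)*(p - 2)*(p^4 - 3*p^3 - 7*p^2 + 27*p - 18) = (p - 4)*(p - 2)*(p - 1)*(p^3 - 2*p^2 - 9*p + 18) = (p - 4)*(p - 2)*(p - 1)*(p + 3)*(p^2 - 5*p + 6) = (p - 4)*(p - 3)*(p - 2)*(p - 1)*(p + 3)*(p - 2)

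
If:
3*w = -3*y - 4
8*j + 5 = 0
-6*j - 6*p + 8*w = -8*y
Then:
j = -5/8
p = -83/72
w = -y - 4/3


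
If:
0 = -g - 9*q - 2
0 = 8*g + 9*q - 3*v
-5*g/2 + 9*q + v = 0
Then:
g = -16/7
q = 2/63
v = -6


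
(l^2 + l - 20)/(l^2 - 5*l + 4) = (l + 5)/(l - 1)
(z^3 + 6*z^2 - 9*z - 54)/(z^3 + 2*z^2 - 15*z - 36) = (z^2 + 3*z - 18)/(z^2 - z - 12)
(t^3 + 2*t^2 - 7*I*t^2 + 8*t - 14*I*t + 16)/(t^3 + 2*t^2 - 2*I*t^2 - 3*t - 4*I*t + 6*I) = (t^3 + t^2*(2 - 7*I) + t*(8 - 14*I) + 16)/(t^3 + t^2*(2 - 2*I) + t*(-3 - 4*I) + 6*I)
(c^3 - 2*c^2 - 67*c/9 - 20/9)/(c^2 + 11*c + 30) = (9*c^3 - 18*c^2 - 67*c - 20)/(9*(c^2 + 11*c + 30))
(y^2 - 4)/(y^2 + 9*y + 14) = (y - 2)/(y + 7)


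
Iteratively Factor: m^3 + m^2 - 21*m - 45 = (m + 3)*(m^2 - 2*m - 15) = (m - 5)*(m + 3)*(m + 3)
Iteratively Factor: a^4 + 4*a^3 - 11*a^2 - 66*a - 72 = (a - 4)*(a^3 + 8*a^2 + 21*a + 18) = (a - 4)*(a + 2)*(a^2 + 6*a + 9) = (a - 4)*(a + 2)*(a + 3)*(a + 3)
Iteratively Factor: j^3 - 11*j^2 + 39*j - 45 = (j - 3)*(j^2 - 8*j + 15) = (j - 3)^2*(j - 5)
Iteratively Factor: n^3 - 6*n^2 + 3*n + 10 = (n - 5)*(n^2 - n - 2) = (n - 5)*(n - 2)*(n + 1)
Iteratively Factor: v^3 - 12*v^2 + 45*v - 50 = (v - 2)*(v^2 - 10*v + 25) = (v - 5)*(v - 2)*(v - 5)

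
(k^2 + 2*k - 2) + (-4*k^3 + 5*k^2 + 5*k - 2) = -4*k^3 + 6*k^2 + 7*k - 4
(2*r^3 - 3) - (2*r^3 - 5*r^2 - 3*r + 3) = 5*r^2 + 3*r - 6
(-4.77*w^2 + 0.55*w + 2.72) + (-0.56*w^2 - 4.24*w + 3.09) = -5.33*w^2 - 3.69*w + 5.81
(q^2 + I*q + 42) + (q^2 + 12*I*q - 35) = 2*q^2 + 13*I*q + 7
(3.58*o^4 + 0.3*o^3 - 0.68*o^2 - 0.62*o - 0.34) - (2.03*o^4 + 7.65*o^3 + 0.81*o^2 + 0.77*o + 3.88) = 1.55*o^4 - 7.35*o^3 - 1.49*o^2 - 1.39*o - 4.22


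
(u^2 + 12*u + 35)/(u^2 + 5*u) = (u + 7)/u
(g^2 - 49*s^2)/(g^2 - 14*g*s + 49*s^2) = (-g - 7*s)/(-g + 7*s)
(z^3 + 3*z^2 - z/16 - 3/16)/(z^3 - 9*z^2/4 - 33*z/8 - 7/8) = (4*z^2 + 11*z - 3)/(2*(2*z^2 - 5*z - 7))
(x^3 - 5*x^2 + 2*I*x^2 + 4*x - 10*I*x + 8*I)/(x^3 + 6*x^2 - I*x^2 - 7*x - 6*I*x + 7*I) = (x^2 + 2*x*(-2 + I) - 8*I)/(x^2 + x*(7 - I) - 7*I)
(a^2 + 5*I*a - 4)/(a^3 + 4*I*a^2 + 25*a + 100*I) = (a + I)/(a^2 + 25)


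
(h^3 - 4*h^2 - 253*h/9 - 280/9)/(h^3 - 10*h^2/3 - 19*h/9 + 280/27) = 3*(3*h^2 - 17*h - 56)/(9*h^2 - 45*h + 56)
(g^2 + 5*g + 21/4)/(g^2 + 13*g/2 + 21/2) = (g + 3/2)/(g + 3)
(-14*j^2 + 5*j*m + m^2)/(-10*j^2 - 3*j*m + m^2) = (14*j^2 - 5*j*m - m^2)/(10*j^2 + 3*j*m - m^2)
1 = 1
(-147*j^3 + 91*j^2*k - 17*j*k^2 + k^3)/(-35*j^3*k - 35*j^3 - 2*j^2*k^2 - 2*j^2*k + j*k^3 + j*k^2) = (21*j^2 - 10*j*k + k^2)/(j*(5*j*k + 5*j + k^2 + k))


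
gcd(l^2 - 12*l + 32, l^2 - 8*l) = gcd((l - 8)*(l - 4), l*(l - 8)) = l - 8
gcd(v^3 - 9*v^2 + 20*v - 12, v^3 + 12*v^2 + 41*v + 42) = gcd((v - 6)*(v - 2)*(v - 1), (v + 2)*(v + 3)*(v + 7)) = 1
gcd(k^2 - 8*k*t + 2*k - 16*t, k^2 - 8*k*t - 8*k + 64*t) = -k + 8*t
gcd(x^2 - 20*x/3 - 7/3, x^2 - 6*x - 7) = x - 7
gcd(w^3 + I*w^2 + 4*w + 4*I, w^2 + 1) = w + I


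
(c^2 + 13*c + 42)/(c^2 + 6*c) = (c + 7)/c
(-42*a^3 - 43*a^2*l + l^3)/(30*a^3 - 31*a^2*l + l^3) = (-7*a^2 - 6*a*l + l^2)/(5*a^2 - 6*a*l + l^2)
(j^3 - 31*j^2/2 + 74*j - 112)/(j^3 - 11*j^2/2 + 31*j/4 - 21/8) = 4*(j^2 - 12*j + 32)/(4*j^2 - 8*j + 3)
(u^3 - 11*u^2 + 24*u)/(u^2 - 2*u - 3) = u*(u - 8)/(u + 1)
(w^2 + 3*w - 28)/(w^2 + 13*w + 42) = (w - 4)/(w + 6)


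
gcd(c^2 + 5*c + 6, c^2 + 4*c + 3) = c + 3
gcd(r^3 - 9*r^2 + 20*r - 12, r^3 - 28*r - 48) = r - 6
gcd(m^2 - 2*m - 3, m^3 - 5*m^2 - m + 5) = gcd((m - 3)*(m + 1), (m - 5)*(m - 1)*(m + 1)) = m + 1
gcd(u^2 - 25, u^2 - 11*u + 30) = u - 5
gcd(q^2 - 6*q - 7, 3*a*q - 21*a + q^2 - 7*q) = q - 7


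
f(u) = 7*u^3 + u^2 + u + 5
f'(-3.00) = 184.00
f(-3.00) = -178.00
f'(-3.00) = 184.00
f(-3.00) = -178.00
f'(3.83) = 316.71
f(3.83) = 416.77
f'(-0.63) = 8.07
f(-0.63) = 3.02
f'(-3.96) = 322.39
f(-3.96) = -417.97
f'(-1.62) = 52.87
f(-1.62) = -23.76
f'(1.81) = 73.42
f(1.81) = 51.59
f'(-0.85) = 14.47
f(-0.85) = 0.57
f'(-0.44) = 4.19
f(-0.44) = 4.16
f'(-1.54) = 47.72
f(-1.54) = -19.73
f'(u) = 21*u^2 + 2*u + 1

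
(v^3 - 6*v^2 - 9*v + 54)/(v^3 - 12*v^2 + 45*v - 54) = (v + 3)/(v - 3)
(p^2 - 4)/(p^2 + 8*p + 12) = (p - 2)/(p + 6)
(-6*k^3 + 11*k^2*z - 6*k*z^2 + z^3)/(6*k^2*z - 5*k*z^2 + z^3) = (-k + z)/z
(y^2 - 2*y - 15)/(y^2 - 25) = (y + 3)/(y + 5)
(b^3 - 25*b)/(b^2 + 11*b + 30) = b*(b - 5)/(b + 6)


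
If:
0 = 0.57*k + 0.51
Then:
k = -0.89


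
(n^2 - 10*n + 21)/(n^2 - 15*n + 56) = (n - 3)/(n - 8)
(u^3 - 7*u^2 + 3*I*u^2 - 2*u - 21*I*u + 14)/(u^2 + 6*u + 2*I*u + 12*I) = (u^2 + u*(-7 + I) - 7*I)/(u + 6)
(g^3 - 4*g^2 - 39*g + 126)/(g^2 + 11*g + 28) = (g^3 - 4*g^2 - 39*g + 126)/(g^2 + 11*g + 28)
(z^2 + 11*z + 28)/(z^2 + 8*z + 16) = (z + 7)/(z + 4)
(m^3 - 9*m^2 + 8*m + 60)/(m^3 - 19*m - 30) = (m - 6)/(m + 3)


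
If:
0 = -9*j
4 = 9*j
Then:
No Solution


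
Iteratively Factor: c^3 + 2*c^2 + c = (c + 1)*(c^2 + c) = c*(c + 1)*(c + 1)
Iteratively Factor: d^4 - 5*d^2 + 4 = (d + 2)*(d^3 - 2*d^2 - d + 2) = (d + 1)*(d + 2)*(d^2 - 3*d + 2) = (d - 2)*(d + 1)*(d + 2)*(d - 1)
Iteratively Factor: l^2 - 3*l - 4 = (l + 1)*(l - 4)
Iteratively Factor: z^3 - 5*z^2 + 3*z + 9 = (z - 3)*(z^2 - 2*z - 3) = (z - 3)*(z + 1)*(z - 3)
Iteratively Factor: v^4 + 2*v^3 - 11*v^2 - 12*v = (v)*(v^3 + 2*v^2 - 11*v - 12) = v*(v - 3)*(v^2 + 5*v + 4) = v*(v - 3)*(v + 4)*(v + 1)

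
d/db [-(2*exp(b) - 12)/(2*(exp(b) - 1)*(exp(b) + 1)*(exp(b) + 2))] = 2*(exp(3*b) - 8*exp(2*b) - 12*exp(b) + 4)*exp(b)/(exp(6*b) + 4*exp(5*b) + 2*exp(4*b) - 8*exp(3*b) - 7*exp(2*b) + 4*exp(b) + 4)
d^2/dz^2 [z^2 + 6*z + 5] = 2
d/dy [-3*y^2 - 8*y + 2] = -6*y - 8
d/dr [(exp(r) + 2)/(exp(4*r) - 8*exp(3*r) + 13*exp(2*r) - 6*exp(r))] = (-3*exp(3*r) + 5*exp(2*r) + 40*exp(r) - 12)*exp(-r)/(exp(5*r) - 15*exp(4*r) + 75*exp(3*r) - 145*exp(2*r) + 120*exp(r) - 36)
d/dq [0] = 0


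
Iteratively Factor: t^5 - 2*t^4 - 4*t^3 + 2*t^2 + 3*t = (t)*(t^4 - 2*t^3 - 4*t^2 + 2*t + 3) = t*(t + 1)*(t^3 - 3*t^2 - t + 3) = t*(t - 1)*(t + 1)*(t^2 - 2*t - 3) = t*(t - 1)*(t + 1)^2*(t - 3)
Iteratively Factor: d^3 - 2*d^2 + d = (d - 1)*(d^2 - d) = d*(d - 1)*(d - 1)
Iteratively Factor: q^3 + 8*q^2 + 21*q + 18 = (q + 2)*(q^2 + 6*q + 9) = (q + 2)*(q + 3)*(q + 3)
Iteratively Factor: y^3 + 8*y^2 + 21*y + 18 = (y + 3)*(y^2 + 5*y + 6) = (y + 2)*(y + 3)*(y + 3)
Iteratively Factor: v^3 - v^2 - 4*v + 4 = (v + 2)*(v^2 - 3*v + 2) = (v - 1)*(v + 2)*(v - 2)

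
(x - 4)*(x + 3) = x^2 - x - 12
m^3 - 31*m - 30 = (m - 6)*(m + 1)*(m + 5)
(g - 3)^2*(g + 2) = g^3 - 4*g^2 - 3*g + 18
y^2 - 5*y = y*(y - 5)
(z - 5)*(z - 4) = z^2 - 9*z + 20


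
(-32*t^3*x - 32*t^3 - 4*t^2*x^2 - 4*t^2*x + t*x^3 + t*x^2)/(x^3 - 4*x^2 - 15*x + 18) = t*(-32*t^2*x - 32*t^2 - 4*t*x^2 - 4*t*x + x^3 + x^2)/(x^3 - 4*x^2 - 15*x + 18)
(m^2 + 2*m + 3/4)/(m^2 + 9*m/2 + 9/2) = (m + 1/2)/(m + 3)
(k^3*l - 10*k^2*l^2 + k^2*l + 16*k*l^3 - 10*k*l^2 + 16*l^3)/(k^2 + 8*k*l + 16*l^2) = l*(k^3 - 10*k^2*l + k^2 + 16*k*l^2 - 10*k*l + 16*l^2)/(k^2 + 8*k*l + 16*l^2)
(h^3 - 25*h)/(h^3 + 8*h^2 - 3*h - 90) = h*(h - 5)/(h^2 + 3*h - 18)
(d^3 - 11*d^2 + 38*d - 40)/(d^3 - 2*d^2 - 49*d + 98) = (d^2 - 9*d + 20)/(d^2 - 49)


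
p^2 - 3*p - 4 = (p - 4)*(p + 1)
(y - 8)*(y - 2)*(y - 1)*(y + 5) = y^4 - 6*y^3 - 29*y^2 + 114*y - 80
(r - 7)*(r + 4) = r^2 - 3*r - 28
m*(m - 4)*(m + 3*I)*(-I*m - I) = -I*m^4 + 3*m^3 + 3*I*m^3 - 9*m^2 + 4*I*m^2 - 12*m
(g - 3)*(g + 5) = g^2 + 2*g - 15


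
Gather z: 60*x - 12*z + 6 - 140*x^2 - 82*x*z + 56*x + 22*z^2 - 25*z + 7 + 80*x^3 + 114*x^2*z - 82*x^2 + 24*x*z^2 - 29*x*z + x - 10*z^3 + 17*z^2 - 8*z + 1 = 80*x^3 - 222*x^2 + 117*x - 10*z^3 + z^2*(24*x + 39) + z*(114*x^2 - 111*x - 45) + 14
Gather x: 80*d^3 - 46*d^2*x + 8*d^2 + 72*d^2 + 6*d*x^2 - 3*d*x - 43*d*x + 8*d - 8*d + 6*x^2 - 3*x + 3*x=80*d^3 + 80*d^2 + x^2*(6*d + 6) + x*(-46*d^2 - 46*d)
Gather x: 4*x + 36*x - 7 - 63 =40*x - 70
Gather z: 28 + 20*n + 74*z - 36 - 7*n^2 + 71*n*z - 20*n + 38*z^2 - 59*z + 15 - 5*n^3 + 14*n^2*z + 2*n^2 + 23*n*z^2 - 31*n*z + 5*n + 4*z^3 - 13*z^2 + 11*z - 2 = -5*n^3 - 5*n^2 + 5*n + 4*z^3 + z^2*(23*n + 25) + z*(14*n^2 + 40*n + 26) + 5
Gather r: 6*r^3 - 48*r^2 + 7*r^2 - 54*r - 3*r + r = 6*r^3 - 41*r^2 - 56*r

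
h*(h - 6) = h^2 - 6*h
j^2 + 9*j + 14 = (j + 2)*(j + 7)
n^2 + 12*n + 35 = (n + 5)*(n + 7)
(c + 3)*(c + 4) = c^2 + 7*c + 12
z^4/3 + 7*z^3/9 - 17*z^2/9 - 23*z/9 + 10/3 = (z/3 + 1)*(z - 5/3)*(z - 1)*(z + 2)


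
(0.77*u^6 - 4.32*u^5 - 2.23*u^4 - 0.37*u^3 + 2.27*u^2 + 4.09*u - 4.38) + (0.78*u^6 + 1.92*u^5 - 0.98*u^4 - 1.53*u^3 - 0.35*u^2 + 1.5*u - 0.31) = 1.55*u^6 - 2.4*u^5 - 3.21*u^4 - 1.9*u^3 + 1.92*u^2 + 5.59*u - 4.69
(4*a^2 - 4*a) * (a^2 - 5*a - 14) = 4*a^4 - 24*a^3 - 36*a^2 + 56*a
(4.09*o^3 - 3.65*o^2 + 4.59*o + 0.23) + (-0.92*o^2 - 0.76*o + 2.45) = 4.09*o^3 - 4.57*o^2 + 3.83*o + 2.68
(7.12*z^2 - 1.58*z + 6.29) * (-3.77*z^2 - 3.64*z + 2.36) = -26.8424*z^4 - 19.9602*z^3 - 1.1589*z^2 - 26.6244*z + 14.8444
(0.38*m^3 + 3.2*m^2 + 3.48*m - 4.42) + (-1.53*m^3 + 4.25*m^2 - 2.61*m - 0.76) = -1.15*m^3 + 7.45*m^2 + 0.87*m - 5.18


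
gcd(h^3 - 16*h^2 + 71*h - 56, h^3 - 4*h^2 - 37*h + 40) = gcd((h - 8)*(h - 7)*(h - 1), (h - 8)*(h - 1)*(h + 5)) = h^2 - 9*h + 8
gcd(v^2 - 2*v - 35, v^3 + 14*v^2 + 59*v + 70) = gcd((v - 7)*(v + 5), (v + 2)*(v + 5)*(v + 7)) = v + 5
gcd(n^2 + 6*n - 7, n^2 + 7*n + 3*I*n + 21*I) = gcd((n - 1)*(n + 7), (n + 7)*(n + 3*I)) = n + 7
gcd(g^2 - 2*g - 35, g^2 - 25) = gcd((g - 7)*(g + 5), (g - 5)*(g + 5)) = g + 5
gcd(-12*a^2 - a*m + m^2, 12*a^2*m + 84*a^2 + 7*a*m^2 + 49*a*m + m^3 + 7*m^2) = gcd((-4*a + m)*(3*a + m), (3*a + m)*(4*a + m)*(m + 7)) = 3*a + m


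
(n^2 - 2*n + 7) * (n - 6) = n^3 - 8*n^2 + 19*n - 42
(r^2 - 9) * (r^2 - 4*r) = r^4 - 4*r^3 - 9*r^2 + 36*r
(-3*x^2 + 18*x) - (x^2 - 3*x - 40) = -4*x^2 + 21*x + 40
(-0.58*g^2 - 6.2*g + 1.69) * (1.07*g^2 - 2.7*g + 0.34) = -0.6206*g^4 - 5.068*g^3 + 18.3511*g^2 - 6.671*g + 0.5746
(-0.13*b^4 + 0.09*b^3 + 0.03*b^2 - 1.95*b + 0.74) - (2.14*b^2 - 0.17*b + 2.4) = -0.13*b^4 + 0.09*b^3 - 2.11*b^2 - 1.78*b - 1.66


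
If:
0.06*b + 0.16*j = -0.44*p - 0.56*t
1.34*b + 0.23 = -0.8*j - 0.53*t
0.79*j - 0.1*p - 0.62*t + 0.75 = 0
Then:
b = 0.373886871299935 - 0.758975507022868*t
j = 0.608783974263304*t - 0.913760509427392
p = 0.281291975523606 - 1.3906066033199*t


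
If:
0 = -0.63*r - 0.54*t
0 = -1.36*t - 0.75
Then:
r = 0.47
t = -0.55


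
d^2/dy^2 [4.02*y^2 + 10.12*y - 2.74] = 8.04000000000000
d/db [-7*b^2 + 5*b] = 5 - 14*b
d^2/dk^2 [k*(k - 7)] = 2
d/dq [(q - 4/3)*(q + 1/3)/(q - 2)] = (q^2 - 4*q + 22/9)/(q^2 - 4*q + 4)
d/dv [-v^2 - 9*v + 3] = -2*v - 9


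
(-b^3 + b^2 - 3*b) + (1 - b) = -b^3 + b^2 - 4*b + 1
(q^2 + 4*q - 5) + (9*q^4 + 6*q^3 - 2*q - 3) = 9*q^4 + 6*q^3 + q^2 + 2*q - 8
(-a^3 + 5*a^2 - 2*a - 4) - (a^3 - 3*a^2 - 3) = -2*a^3 + 8*a^2 - 2*a - 1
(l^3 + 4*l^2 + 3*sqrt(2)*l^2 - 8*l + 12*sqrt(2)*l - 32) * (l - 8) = l^4 - 4*l^3 + 3*sqrt(2)*l^3 - 40*l^2 - 12*sqrt(2)*l^2 - 96*sqrt(2)*l + 32*l + 256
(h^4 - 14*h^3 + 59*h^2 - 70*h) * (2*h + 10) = 2*h^5 - 18*h^4 - 22*h^3 + 450*h^2 - 700*h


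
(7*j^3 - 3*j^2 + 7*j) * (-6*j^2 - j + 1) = -42*j^5 + 11*j^4 - 32*j^3 - 10*j^2 + 7*j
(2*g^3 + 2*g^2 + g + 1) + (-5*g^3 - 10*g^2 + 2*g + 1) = -3*g^3 - 8*g^2 + 3*g + 2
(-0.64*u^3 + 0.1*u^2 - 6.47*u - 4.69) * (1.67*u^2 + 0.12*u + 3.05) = -1.0688*u^5 + 0.0902*u^4 - 12.7449*u^3 - 8.3037*u^2 - 20.2963*u - 14.3045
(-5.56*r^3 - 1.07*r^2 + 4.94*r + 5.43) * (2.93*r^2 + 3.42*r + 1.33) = -16.2908*r^5 - 22.1503*r^4 + 3.42*r^3 + 31.3816*r^2 + 25.1408*r + 7.2219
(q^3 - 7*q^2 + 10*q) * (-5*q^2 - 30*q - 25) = -5*q^5 + 5*q^4 + 135*q^3 - 125*q^2 - 250*q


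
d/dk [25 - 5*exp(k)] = -5*exp(k)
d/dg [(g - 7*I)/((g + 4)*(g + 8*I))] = ((-g + 7*I)*(g + 4) + (-g + 7*I)*(g + 8*I) + (g + 4)*(g + 8*I))/((g + 4)^2*(g + 8*I)^2)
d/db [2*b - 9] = 2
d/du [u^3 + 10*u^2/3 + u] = 3*u^2 + 20*u/3 + 1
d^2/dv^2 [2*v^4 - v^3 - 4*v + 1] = 6*v*(4*v - 1)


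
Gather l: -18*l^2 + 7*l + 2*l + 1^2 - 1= -18*l^2 + 9*l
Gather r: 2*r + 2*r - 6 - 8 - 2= 4*r - 16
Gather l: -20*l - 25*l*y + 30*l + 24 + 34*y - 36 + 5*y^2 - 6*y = l*(10 - 25*y) + 5*y^2 + 28*y - 12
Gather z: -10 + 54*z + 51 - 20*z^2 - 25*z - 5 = -20*z^2 + 29*z + 36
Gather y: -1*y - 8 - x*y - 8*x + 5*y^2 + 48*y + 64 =-8*x + 5*y^2 + y*(47 - x) + 56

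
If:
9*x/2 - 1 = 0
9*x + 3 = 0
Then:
No Solution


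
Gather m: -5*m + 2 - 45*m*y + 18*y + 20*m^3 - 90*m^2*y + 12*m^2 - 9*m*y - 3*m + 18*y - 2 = 20*m^3 + m^2*(12 - 90*y) + m*(-54*y - 8) + 36*y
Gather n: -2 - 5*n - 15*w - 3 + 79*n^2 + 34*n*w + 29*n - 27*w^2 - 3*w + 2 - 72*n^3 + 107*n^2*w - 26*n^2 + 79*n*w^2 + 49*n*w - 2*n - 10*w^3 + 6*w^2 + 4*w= -72*n^3 + n^2*(107*w + 53) + n*(79*w^2 + 83*w + 22) - 10*w^3 - 21*w^2 - 14*w - 3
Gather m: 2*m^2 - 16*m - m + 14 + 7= 2*m^2 - 17*m + 21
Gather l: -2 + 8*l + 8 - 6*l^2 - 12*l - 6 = -6*l^2 - 4*l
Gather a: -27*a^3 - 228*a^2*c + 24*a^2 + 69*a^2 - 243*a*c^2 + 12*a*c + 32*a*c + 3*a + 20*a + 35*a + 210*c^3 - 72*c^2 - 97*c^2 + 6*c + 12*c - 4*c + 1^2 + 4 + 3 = -27*a^3 + a^2*(93 - 228*c) + a*(-243*c^2 + 44*c + 58) + 210*c^3 - 169*c^2 + 14*c + 8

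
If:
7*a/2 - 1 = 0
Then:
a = 2/7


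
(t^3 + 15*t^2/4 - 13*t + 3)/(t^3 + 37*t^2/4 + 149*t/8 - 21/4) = 2*(t - 2)/(2*t + 7)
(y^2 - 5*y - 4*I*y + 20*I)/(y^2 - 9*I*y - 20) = (y - 5)/(y - 5*I)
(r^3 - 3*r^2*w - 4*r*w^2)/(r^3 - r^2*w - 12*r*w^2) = (r + w)/(r + 3*w)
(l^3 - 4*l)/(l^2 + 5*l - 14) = l*(l + 2)/(l + 7)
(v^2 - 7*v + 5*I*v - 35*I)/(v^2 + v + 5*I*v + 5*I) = (v - 7)/(v + 1)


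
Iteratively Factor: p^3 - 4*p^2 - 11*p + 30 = (p - 2)*(p^2 - 2*p - 15) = (p - 2)*(p + 3)*(p - 5)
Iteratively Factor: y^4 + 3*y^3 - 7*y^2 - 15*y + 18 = (y - 1)*(y^3 + 4*y^2 - 3*y - 18) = (y - 1)*(y + 3)*(y^2 + y - 6) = (y - 1)*(y + 3)^2*(y - 2)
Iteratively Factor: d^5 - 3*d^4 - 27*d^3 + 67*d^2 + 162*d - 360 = (d + 3)*(d^4 - 6*d^3 - 9*d^2 + 94*d - 120) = (d - 5)*(d + 3)*(d^3 - d^2 - 14*d + 24) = (d - 5)*(d + 3)*(d + 4)*(d^2 - 5*d + 6) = (d - 5)*(d - 3)*(d + 3)*(d + 4)*(d - 2)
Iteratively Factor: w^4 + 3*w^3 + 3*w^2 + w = (w + 1)*(w^3 + 2*w^2 + w) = (w + 1)^2*(w^2 + w) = (w + 1)^3*(w)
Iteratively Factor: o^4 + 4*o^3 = (o)*(o^3 + 4*o^2) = o^2*(o^2 + 4*o) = o^2*(o + 4)*(o)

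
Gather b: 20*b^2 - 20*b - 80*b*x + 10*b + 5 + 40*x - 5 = 20*b^2 + b*(-80*x - 10) + 40*x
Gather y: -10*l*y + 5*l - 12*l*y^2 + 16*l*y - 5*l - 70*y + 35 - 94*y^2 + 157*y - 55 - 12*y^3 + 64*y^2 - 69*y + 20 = -12*y^3 + y^2*(-12*l - 30) + y*(6*l + 18)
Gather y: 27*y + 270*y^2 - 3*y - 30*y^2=240*y^2 + 24*y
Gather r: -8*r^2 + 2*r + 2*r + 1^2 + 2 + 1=-8*r^2 + 4*r + 4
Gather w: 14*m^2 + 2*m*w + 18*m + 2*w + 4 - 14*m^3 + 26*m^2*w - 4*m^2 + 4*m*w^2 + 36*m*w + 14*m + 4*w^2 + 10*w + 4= -14*m^3 + 10*m^2 + 32*m + w^2*(4*m + 4) + w*(26*m^2 + 38*m + 12) + 8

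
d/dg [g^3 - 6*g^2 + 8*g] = 3*g^2 - 12*g + 8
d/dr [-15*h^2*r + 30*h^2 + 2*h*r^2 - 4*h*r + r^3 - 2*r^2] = -15*h^2 + 4*h*r - 4*h + 3*r^2 - 4*r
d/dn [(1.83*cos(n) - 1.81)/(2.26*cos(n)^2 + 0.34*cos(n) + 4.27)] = (4.1358*cos(n)^2 - 8.1812*cos(n) - 8.4295)*sin(n)/(5.1076*cos(n)^4 + 1.5368*cos(n)^3 + 19.416*cos(n)^2 + 2.9036*cos(n) + 18.2329)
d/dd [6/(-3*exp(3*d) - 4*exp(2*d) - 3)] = (54*exp(d) + 48)*exp(2*d)/(3*exp(3*d) + 4*exp(2*d) + 3)^2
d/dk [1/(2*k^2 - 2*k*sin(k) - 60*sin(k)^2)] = (k*cos(k) - 2*k + sin(k) + 30*sin(2*k))/(2*(k - 6*sin(k))^2*(k + 5*sin(k))^2)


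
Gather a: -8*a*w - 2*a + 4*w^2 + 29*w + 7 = a*(-8*w - 2) + 4*w^2 + 29*w + 7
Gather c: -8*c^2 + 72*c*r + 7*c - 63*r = -8*c^2 + c*(72*r + 7) - 63*r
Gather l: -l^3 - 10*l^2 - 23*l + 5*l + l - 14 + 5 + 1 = -l^3 - 10*l^2 - 17*l - 8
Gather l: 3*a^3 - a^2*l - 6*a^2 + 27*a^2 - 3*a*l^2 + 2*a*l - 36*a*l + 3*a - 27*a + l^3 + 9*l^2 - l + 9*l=3*a^3 + 21*a^2 - 24*a + l^3 + l^2*(9 - 3*a) + l*(-a^2 - 34*a + 8)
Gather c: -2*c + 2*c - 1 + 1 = 0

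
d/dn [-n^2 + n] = 1 - 2*n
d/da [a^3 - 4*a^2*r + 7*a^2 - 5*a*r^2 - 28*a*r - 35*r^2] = 3*a^2 - 8*a*r + 14*a - 5*r^2 - 28*r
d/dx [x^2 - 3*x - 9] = 2*x - 3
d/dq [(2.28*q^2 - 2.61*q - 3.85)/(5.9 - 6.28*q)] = (-14.3184*q^2 + 26.904*q - 39.577)/(39.4384*q^2 - 74.104*q + 34.81)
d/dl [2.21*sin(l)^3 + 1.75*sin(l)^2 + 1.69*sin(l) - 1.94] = (6.63*sin(l)^2 + 3.5*sin(l) + 1.69)*cos(l)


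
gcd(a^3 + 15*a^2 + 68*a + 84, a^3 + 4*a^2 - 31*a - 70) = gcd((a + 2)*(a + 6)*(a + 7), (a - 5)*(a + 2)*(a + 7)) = a^2 + 9*a + 14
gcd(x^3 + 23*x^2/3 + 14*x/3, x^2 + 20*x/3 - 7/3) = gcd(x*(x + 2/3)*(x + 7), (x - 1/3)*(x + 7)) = x + 7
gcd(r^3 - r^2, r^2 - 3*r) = r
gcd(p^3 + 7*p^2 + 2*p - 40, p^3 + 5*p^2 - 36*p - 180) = p + 5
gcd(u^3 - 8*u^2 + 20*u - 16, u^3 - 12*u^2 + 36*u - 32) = u^2 - 4*u + 4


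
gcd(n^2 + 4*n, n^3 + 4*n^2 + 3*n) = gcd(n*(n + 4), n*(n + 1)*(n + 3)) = n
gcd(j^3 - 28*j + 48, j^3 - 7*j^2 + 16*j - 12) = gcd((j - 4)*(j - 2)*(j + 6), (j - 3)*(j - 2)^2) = j - 2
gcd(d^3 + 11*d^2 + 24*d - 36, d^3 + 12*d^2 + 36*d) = d^2 + 12*d + 36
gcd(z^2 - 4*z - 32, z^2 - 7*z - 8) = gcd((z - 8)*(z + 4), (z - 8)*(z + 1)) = z - 8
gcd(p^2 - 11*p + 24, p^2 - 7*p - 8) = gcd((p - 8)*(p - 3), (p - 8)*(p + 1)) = p - 8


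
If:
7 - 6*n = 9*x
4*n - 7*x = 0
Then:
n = 49/78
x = 14/39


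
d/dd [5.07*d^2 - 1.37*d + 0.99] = 10.14*d - 1.37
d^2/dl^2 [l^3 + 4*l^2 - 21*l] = 6*l + 8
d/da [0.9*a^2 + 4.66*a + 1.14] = 1.8*a + 4.66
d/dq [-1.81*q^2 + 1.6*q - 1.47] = 1.6 - 3.62*q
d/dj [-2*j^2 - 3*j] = -4*j - 3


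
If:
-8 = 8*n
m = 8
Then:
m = 8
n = -1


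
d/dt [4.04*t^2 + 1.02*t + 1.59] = 8.08*t + 1.02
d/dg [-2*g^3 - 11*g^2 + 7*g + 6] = -6*g^2 - 22*g + 7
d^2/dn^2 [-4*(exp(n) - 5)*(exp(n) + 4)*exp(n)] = (-36*exp(2*n) + 16*exp(n) + 80)*exp(n)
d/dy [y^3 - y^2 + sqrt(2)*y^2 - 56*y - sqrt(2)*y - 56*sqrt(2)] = 3*y^2 - 2*y + 2*sqrt(2)*y - 56 - sqrt(2)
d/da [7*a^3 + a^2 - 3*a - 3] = 21*a^2 + 2*a - 3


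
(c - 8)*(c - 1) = c^2 - 9*c + 8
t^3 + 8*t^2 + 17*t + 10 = (t + 1)*(t + 2)*(t + 5)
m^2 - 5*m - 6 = (m - 6)*(m + 1)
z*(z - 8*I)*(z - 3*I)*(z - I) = z^4 - 12*I*z^3 - 35*z^2 + 24*I*z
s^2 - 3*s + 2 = (s - 2)*(s - 1)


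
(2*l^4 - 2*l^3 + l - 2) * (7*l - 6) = 14*l^5 - 26*l^4 + 12*l^3 + 7*l^2 - 20*l + 12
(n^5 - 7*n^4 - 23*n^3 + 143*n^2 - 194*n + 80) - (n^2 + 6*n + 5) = n^5 - 7*n^4 - 23*n^3 + 142*n^2 - 200*n + 75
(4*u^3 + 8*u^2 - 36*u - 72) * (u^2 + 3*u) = 4*u^5 + 20*u^4 - 12*u^3 - 180*u^2 - 216*u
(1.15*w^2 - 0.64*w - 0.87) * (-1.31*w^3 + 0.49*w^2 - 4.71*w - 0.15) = -1.5065*w^5 + 1.4019*w^4 - 4.5904*w^3 + 2.4156*w^2 + 4.1937*w + 0.1305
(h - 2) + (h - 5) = 2*h - 7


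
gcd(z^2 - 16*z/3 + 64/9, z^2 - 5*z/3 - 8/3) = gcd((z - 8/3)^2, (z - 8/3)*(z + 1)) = z - 8/3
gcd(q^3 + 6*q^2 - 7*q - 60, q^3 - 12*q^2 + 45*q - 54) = q - 3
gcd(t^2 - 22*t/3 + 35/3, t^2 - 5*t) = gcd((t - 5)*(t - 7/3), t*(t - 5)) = t - 5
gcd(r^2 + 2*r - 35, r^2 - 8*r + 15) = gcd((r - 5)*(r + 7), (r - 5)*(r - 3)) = r - 5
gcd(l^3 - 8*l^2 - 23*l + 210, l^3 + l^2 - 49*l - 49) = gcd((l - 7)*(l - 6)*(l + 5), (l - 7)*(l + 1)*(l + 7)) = l - 7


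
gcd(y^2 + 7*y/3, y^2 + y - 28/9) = y + 7/3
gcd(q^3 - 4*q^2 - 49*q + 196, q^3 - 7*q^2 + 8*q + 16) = q - 4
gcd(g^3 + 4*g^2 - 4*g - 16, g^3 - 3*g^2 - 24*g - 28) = g + 2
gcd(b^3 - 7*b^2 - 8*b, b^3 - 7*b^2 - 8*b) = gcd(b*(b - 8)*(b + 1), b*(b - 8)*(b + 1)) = b^3 - 7*b^2 - 8*b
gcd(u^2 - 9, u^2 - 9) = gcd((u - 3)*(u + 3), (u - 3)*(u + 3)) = u^2 - 9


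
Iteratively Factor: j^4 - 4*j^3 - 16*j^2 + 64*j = (j)*(j^3 - 4*j^2 - 16*j + 64) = j*(j - 4)*(j^2 - 16) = j*(j - 4)^2*(j + 4)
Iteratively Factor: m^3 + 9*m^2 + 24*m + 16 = (m + 4)*(m^2 + 5*m + 4) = (m + 1)*(m + 4)*(m + 4)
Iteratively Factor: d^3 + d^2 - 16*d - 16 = (d + 1)*(d^2 - 16) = (d - 4)*(d + 1)*(d + 4)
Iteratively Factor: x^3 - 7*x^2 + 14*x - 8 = (x - 2)*(x^2 - 5*x + 4) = (x - 2)*(x - 1)*(x - 4)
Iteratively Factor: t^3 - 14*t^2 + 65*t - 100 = (t - 4)*(t^2 - 10*t + 25) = (t - 5)*(t - 4)*(t - 5)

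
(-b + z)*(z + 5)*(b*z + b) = -b^2*z^2 - 6*b^2*z - 5*b^2 + b*z^3 + 6*b*z^2 + 5*b*z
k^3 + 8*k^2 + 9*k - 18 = (k - 1)*(k + 3)*(k + 6)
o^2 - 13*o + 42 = (o - 7)*(o - 6)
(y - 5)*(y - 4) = y^2 - 9*y + 20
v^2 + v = v*(v + 1)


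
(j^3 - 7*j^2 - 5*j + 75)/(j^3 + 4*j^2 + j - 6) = (j^2 - 10*j + 25)/(j^2 + j - 2)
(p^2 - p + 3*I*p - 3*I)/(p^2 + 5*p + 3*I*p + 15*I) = (p - 1)/(p + 5)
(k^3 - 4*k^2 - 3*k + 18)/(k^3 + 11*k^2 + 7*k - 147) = (k^2 - k - 6)/(k^2 + 14*k + 49)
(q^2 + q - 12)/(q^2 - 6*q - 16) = (-q^2 - q + 12)/(-q^2 + 6*q + 16)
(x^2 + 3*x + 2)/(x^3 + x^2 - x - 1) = (x + 2)/(x^2 - 1)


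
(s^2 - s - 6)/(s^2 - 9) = (s + 2)/(s + 3)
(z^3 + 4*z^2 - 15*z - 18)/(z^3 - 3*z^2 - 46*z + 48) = (z^2 - 2*z - 3)/(z^2 - 9*z + 8)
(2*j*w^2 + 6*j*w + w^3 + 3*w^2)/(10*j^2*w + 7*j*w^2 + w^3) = (w + 3)/(5*j + w)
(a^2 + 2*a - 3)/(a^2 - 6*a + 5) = (a + 3)/(a - 5)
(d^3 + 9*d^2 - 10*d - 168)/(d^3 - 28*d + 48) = (d + 7)/(d - 2)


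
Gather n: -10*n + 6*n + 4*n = 0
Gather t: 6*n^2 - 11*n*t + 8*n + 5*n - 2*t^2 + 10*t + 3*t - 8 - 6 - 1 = 6*n^2 + 13*n - 2*t^2 + t*(13 - 11*n) - 15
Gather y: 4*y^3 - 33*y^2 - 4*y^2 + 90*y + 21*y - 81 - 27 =4*y^3 - 37*y^2 + 111*y - 108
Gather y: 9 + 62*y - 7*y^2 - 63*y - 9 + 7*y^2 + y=0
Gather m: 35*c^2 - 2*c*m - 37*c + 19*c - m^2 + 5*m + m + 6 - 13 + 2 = 35*c^2 - 18*c - m^2 + m*(6 - 2*c) - 5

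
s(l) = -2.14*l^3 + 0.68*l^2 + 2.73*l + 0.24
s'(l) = -6.42*l^2 + 1.36*l + 2.73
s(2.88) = -37.38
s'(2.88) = -46.60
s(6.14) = -452.72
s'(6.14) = -230.95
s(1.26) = 0.48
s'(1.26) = -5.75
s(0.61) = 1.67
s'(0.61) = 1.17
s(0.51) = 1.53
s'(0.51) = 1.75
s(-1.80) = 10.01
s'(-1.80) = -20.52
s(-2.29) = 23.25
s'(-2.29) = -34.05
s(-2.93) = 51.91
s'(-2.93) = -56.37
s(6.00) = -421.14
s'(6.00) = -220.23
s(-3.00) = 55.95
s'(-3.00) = -59.13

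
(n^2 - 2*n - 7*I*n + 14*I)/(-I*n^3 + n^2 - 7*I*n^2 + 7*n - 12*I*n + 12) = (I*n^2 + n*(7 - 2*I) - 14)/(n^3 + n^2*(7 + I) + n*(12 + 7*I) + 12*I)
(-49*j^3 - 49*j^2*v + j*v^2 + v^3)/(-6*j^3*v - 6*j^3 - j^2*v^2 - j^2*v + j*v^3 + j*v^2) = (49*j^3 + 49*j^2*v - j*v^2 - v^3)/(j*(6*j^2*v + 6*j^2 + j*v^2 + j*v - v^3 - v^2))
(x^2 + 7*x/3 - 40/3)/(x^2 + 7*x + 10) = (x - 8/3)/(x + 2)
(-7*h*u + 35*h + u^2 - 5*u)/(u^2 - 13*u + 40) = (-7*h + u)/(u - 8)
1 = 1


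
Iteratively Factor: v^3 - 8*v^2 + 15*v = (v - 5)*(v^2 - 3*v) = (v - 5)*(v - 3)*(v)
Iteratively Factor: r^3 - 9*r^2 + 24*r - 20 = (r - 2)*(r^2 - 7*r + 10) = (r - 2)^2*(r - 5)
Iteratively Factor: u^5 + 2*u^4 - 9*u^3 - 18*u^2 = (u)*(u^4 + 2*u^3 - 9*u^2 - 18*u) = u^2*(u^3 + 2*u^2 - 9*u - 18) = u^2*(u + 3)*(u^2 - u - 6) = u^2*(u + 2)*(u + 3)*(u - 3)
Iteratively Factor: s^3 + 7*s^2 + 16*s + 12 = (s + 2)*(s^2 + 5*s + 6) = (s + 2)*(s + 3)*(s + 2)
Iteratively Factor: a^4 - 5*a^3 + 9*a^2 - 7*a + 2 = (a - 1)*(a^3 - 4*a^2 + 5*a - 2) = (a - 1)^2*(a^2 - 3*a + 2) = (a - 2)*(a - 1)^2*(a - 1)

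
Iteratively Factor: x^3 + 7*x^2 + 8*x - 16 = (x + 4)*(x^2 + 3*x - 4) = (x + 4)^2*(x - 1)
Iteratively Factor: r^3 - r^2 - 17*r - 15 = (r + 1)*(r^2 - 2*r - 15) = (r - 5)*(r + 1)*(r + 3)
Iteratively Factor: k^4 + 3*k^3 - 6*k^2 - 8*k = (k + 4)*(k^3 - k^2 - 2*k) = (k - 2)*(k + 4)*(k^2 + k) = k*(k - 2)*(k + 4)*(k + 1)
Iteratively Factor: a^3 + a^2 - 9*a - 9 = (a + 1)*(a^2 - 9) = (a + 1)*(a + 3)*(a - 3)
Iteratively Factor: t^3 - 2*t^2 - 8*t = (t - 4)*(t^2 + 2*t) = t*(t - 4)*(t + 2)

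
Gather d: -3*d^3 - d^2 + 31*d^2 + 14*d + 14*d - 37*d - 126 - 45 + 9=-3*d^3 + 30*d^2 - 9*d - 162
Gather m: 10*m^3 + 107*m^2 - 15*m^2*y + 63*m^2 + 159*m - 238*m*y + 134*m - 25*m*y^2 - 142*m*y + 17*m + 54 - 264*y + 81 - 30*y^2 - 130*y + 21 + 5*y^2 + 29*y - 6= 10*m^3 + m^2*(170 - 15*y) + m*(-25*y^2 - 380*y + 310) - 25*y^2 - 365*y + 150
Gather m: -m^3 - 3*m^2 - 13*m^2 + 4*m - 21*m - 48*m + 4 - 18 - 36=-m^3 - 16*m^2 - 65*m - 50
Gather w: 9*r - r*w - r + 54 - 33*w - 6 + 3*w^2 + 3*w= 8*r + 3*w^2 + w*(-r - 30) + 48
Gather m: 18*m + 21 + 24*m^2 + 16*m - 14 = 24*m^2 + 34*m + 7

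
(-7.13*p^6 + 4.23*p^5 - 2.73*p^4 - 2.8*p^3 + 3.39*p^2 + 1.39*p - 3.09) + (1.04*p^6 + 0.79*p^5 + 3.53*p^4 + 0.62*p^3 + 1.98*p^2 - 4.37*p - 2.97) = -6.09*p^6 + 5.02*p^5 + 0.8*p^4 - 2.18*p^3 + 5.37*p^2 - 2.98*p - 6.06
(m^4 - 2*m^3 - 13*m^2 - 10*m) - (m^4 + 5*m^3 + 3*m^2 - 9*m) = -7*m^3 - 16*m^2 - m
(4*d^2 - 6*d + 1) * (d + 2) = 4*d^3 + 2*d^2 - 11*d + 2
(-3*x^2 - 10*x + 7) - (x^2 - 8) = -4*x^2 - 10*x + 15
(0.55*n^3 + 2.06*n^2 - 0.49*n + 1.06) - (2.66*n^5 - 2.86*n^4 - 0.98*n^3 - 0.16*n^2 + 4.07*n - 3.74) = -2.66*n^5 + 2.86*n^4 + 1.53*n^3 + 2.22*n^2 - 4.56*n + 4.8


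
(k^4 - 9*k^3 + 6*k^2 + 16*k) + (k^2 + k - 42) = k^4 - 9*k^3 + 7*k^2 + 17*k - 42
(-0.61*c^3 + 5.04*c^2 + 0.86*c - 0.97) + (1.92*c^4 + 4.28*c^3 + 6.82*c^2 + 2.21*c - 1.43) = 1.92*c^4 + 3.67*c^3 + 11.86*c^2 + 3.07*c - 2.4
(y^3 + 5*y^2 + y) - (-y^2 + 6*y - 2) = y^3 + 6*y^2 - 5*y + 2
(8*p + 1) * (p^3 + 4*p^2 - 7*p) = 8*p^4 + 33*p^3 - 52*p^2 - 7*p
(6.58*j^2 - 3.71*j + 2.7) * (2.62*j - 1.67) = 17.2396*j^3 - 20.7088*j^2 + 13.2697*j - 4.509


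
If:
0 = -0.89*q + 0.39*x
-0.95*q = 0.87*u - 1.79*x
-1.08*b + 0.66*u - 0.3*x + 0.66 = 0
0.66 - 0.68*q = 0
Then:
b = 2.13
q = 0.97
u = 3.50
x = 2.21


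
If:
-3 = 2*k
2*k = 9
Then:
No Solution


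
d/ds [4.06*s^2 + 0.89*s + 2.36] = 8.12*s + 0.89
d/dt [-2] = 0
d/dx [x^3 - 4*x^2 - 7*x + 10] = 3*x^2 - 8*x - 7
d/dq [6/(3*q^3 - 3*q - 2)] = 18*(1 - 3*q^2)/(-3*q^3 + 3*q + 2)^2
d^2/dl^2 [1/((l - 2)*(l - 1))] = 2*((l - 2)^2 + (l - 2)*(l - 1) + (l - 1)^2)/((l - 2)^3*(l - 1)^3)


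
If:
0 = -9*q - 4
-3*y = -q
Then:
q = -4/9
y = -4/27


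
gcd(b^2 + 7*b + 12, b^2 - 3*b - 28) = b + 4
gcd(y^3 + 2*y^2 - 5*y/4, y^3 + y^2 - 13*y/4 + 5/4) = y^2 + 2*y - 5/4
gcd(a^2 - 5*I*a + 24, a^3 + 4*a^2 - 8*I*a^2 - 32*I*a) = a - 8*I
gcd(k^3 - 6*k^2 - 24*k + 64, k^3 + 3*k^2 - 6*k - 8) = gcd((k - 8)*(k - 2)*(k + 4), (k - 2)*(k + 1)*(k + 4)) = k^2 + 2*k - 8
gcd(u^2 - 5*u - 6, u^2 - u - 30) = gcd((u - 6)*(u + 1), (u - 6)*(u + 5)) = u - 6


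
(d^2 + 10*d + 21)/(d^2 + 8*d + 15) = (d + 7)/(d + 5)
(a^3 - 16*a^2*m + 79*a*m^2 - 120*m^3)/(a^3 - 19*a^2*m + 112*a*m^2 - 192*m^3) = (a - 5*m)/(a - 8*m)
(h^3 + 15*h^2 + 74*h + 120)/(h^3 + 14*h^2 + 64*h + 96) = (h + 5)/(h + 4)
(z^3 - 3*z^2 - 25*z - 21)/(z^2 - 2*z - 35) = (z^2 + 4*z + 3)/(z + 5)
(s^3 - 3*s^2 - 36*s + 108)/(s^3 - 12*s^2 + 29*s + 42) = (s^2 + 3*s - 18)/(s^2 - 6*s - 7)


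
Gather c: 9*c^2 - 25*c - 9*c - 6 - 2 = 9*c^2 - 34*c - 8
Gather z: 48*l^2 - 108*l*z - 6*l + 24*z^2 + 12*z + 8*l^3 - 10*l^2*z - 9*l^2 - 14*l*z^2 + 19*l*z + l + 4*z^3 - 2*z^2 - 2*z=8*l^3 + 39*l^2 - 5*l + 4*z^3 + z^2*(22 - 14*l) + z*(-10*l^2 - 89*l + 10)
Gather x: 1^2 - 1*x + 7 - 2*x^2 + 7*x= -2*x^2 + 6*x + 8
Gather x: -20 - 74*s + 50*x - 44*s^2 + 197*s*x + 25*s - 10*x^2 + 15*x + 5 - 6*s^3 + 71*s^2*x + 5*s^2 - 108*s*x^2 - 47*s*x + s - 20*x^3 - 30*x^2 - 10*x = -6*s^3 - 39*s^2 - 48*s - 20*x^3 + x^2*(-108*s - 40) + x*(71*s^2 + 150*s + 55) - 15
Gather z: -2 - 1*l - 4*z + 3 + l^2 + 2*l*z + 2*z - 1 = l^2 - l + z*(2*l - 2)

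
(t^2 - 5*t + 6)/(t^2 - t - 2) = (t - 3)/(t + 1)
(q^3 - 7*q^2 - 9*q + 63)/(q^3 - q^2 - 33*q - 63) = (q - 3)/(q + 3)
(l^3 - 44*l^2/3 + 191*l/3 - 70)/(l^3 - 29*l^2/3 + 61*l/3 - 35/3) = (l - 6)/(l - 1)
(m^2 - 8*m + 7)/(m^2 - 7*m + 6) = (m - 7)/(m - 6)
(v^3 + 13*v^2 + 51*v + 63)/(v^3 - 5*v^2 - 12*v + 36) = (v^2 + 10*v + 21)/(v^2 - 8*v + 12)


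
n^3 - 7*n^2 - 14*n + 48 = (n - 8)*(n - 2)*(n + 3)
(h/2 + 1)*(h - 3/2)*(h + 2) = h^3/2 + 5*h^2/4 - h - 3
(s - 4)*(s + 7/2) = s^2 - s/2 - 14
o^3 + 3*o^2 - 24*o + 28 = (o - 2)^2*(o + 7)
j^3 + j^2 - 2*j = j*(j - 1)*(j + 2)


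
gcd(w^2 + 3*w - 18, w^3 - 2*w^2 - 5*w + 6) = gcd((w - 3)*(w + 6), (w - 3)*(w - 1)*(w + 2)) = w - 3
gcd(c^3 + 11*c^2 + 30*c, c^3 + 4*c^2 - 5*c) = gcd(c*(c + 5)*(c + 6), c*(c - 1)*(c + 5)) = c^2 + 5*c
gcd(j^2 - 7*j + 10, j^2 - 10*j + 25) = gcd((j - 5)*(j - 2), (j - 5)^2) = j - 5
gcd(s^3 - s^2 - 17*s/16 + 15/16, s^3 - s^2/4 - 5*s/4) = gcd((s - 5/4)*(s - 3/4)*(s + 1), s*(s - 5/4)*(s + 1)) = s^2 - s/4 - 5/4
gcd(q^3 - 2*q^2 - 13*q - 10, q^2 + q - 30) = q - 5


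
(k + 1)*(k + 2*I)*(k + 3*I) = k^3 + k^2 + 5*I*k^2 - 6*k + 5*I*k - 6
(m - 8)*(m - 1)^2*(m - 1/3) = m^4 - 31*m^3/3 + 61*m^2/3 - 41*m/3 + 8/3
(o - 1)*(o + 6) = o^2 + 5*o - 6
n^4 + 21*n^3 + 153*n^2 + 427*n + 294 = (n + 1)*(n + 6)*(n + 7)^2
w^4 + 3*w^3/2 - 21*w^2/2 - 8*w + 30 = (w - 2)^2*(w + 5/2)*(w + 3)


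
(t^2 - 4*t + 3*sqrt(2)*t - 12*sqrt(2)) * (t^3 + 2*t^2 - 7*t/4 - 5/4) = t^5 - 2*t^4 + 3*sqrt(2)*t^4 - 39*t^3/4 - 6*sqrt(2)*t^3 - 117*sqrt(2)*t^2/4 + 23*t^2/4 + 5*t + 69*sqrt(2)*t/4 + 15*sqrt(2)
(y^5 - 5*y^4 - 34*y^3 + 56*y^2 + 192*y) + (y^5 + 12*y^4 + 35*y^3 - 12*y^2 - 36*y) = 2*y^5 + 7*y^4 + y^3 + 44*y^2 + 156*y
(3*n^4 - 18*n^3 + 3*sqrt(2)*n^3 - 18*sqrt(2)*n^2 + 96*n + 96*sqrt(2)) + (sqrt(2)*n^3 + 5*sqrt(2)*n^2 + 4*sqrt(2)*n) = 3*n^4 - 18*n^3 + 4*sqrt(2)*n^3 - 13*sqrt(2)*n^2 + 4*sqrt(2)*n + 96*n + 96*sqrt(2)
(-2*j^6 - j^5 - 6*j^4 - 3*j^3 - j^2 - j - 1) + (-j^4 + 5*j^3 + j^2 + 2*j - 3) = -2*j^6 - j^5 - 7*j^4 + 2*j^3 + j - 4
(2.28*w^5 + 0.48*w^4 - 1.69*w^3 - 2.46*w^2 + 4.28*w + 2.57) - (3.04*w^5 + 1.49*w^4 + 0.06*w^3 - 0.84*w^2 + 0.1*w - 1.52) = -0.76*w^5 - 1.01*w^4 - 1.75*w^3 - 1.62*w^2 + 4.18*w + 4.09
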